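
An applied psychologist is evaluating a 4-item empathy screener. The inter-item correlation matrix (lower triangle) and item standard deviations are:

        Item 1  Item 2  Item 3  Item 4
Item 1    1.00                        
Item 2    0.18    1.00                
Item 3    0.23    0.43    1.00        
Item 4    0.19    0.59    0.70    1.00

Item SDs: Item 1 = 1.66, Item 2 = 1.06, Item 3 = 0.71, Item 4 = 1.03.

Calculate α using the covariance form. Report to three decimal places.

Σσ²ᵢ = 1.66² + 1.06² + 0.71² + 1.03² = 5.4442
Covariances σ_ij = r_ij · s_i · s_j:
  σ(Item 1,Item 2) = 0.18 × 1.66 × 1.06 = 0.3167
  σ(Item 1,Item 3) = 0.23 × 1.66 × 0.71 = 0.2711
  σ(Item 1,Item 4) = 0.19 × 1.66 × 1.03 = 0.3249
  σ(Item 2,Item 3) = 0.43 × 1.06 × 0.71 = 0.3236
  σ(Item 2,Item 4) = 0.59 × 1.06 × 1.03 = 0.6442
  σ(Item 3,Item 4) = 0.70 × 0.71 × 1.03 = 0.5119
σ²_T = Σσ²ᵢ + 2·Σσ_ij = 5.4442 + 2 × 2.3924 = 10.2290
α = (4/3)·(1 − 5.4442/10.2290) = 0.624

α = 0.624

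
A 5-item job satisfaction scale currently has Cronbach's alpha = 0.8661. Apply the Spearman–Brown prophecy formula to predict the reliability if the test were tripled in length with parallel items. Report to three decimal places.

Length factor m = 3
α' = m·α / (1 + (m−1)·α)
   = 3 × 0.8661 / (1 + (3 − 1) × 0.8661)
   = 2.5983 / 2.7322 = 0.951

predicted reliability = 0.951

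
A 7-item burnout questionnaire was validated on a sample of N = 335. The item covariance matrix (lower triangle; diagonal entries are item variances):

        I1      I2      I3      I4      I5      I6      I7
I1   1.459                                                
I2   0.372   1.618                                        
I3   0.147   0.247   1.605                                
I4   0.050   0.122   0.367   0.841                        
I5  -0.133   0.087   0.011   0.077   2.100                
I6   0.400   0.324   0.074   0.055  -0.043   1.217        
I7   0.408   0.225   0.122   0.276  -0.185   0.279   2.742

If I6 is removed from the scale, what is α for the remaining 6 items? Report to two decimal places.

α = 0.36

Remaining items: I1, I2, I3, I4, I5, I7 (k = 6).
Σσᵢ² = 1.459 + 1.618 + 1.605 + 0.841 + 2.100 + 2.742 = 10.365
Var(T) = 10.365 + 2 × 2.193 = 14.751
α (item deleted) = (6/5)·(1 − 10.365/14.751) = 0.36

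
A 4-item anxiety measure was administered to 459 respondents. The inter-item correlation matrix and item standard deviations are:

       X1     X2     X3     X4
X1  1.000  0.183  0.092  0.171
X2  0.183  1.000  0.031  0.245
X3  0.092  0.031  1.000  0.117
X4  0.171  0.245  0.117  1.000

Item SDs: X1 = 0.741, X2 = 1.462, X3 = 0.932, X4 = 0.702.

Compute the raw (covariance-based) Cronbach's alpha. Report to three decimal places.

Σσ²ᵢ = 0.741² + 1.462² + 0.932² + 0.702² = 4.0480
Covariances σ_ij = r_ij · s_i · s_j:
  σ(X1,X2) = 0.183 × 0.741 × 1.462 = 0.1983
  σ(X1,X3) = 0.092 × 0.741 × 0.932 = 0.0635
  σ(X1,X4) = 0.171 × 0.741 × 0.702 = 0.0890
  σ(X2,X3) = 0.031 × 1.462 × 0.932 = 0.0422
  σ(X2,X4) = 0.245 × 1.462 × 0.702 = 0.2514
  σ(X3,X4) = 0.117 × 0.932 × 0.702 = 0.0765
σ²_T = Σσ²ᵢ + 2·Σσ_ij = 4.0480 + 2 × 0.7209 = 5.4898
α = (4/3)·(1 − 4.0480/5.4898) = 0.350

Cronbach's alpha = 0.350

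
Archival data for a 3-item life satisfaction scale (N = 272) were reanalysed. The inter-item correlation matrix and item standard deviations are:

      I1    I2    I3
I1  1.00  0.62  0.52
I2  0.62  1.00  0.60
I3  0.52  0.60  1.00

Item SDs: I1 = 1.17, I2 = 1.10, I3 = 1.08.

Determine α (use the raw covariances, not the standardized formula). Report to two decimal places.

α = 0.80

Σσ²ᵢ = 1.17² + 1.10² + 1.08² = 3.7453
Covariances σ_ij = r_ij · s_i · s_j:
  σ(I1,I2) = 0.62 × 1.17 × 1.10 = 0.7979
  σ(I1,I3) = 0.52 × 1.17 × 1.08 = 0.6571
  σ(I2,I3) = 0.60 × 1.10 × 1.08 = 0.7128
σ²_T = Σσ²ᵢ + 2·Σσ_ij = 3.7453 + 2 × 2.1678 = 8.0809
α = (3/2)·(1 − 3.7453/8.0809) = 0.80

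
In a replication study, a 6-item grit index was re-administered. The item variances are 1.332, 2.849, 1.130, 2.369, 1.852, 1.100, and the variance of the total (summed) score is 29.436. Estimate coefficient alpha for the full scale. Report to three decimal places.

Σσᵢ² = 1.332 + 2.849 + 1.130 + 2.369 + 1.852 + 1.100 = 10.632
α = (k/(k−1))·(1 − Σσᵢ²/σ²_total) = (6/5)·(1 − 10.632/29.436) = 0.767

α = 0.767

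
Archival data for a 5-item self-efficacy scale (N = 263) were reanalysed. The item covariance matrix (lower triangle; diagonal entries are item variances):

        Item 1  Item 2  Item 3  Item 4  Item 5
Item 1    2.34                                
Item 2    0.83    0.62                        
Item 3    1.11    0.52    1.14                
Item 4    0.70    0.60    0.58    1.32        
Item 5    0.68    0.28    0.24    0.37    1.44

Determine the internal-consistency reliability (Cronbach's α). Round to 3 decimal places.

Cronbach's α = 0.791

ΣVar(i) = 2.34 + 0.62 + 1.14 + 1.32 + 1.44 = 6.86
Σ_{i<j} σ_ij = 5.91
σ²_total = 6.86 + 2 × 5.91 = 18.68
α = (k/(k−1))·(1 − ΣVar(i)/σ²_total) = (5/4)·(1 − 6.86/18.68) = 0.791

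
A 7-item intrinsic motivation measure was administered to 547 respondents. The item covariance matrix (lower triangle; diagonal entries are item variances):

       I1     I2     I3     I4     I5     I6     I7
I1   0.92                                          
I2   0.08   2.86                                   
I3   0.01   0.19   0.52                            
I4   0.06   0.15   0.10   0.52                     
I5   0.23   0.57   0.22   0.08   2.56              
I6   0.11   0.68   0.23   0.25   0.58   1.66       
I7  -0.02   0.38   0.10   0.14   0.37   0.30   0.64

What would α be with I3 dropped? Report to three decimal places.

Remaining items: I1, I2, I4, I5, I6, I7 (k = 6).
sum of item variances = 0.92 + 2.86 + 0.52 + 2.56 + 1.66 + 0.64 = 9.16
total variance = 9.16 + 2 × 3.96 = 17.08
α (item deleted) = (6/5)·(1 − 9.16/17.08) = 0.556

α = 0.556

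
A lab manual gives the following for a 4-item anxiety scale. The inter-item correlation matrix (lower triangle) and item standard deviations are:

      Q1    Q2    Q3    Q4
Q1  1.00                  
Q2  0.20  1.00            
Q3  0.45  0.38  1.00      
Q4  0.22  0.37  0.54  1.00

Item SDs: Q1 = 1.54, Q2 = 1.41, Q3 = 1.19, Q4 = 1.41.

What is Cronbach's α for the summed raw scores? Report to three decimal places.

α = 0.678

Σσ²ᵢ = 1.54² + 1.41² + 1.19² + 1.41² = 7.7639
Covariances σ_ij = r_ij · s_i · s_j:
  σ(Q1,Q2) = 0.20 × 1.54 × 1.41 = 0.4343
  σ(Q1,Q3) = 0.45 × 1.54 × 1.19 = 0.8247
  σ(Q1,Q4) = 0.22 × 1.54 × 1.41 = 0.4777
  σ(Q2,Q3) = 0.38 × 1.41 × 1.19 = 0.6376
  σ(Q2,Q4) = 0.37 × 1.41 × 1.41 = 0.7356
  σ(Q3,Q4) = 0.54 × 1.19 × 1.41 = 0.9061
σ²_T = Σσ²ᵢ + 2·Σσ_ij = 7.7639 + 2 × 4.0160 = 15.7959
α = (4/3)·(1 − 7.7639/15.7959) = 0.678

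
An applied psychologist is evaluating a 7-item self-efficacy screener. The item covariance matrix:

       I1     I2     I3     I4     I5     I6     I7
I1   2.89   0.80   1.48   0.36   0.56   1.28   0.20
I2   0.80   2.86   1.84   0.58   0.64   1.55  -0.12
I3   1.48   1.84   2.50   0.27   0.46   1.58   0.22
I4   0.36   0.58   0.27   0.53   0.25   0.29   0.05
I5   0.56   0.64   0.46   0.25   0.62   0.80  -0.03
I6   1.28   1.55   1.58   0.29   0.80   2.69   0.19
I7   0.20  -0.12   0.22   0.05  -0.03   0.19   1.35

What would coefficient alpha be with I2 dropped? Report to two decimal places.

α = 0.72

Remaining items: I1, I3, I4, I5, I6, I7 (k = 6).
Σσᵢ² = 2.89 + 2.50 + 0.53 + 0.62 + 2.69 + 1.35 = 10.58
total variance = 10.58 + 2 × 7.96 = 26.50
α (item deleted) = (6/5)·(1 − 10.58/26.50) = 0.72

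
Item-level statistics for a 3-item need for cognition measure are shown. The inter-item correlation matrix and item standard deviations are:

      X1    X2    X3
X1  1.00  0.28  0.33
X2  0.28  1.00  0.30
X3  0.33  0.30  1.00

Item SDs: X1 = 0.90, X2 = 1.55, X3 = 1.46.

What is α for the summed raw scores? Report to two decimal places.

Σσ²ᵢ = 0.90² + 1.55² + 1.46² = 5.3441
Covariances σ_ij = r_ij · s_i · s_j:
  σ(X1,X2) = 0.28 × 0.90 × 1.55 = 0.3906
  σ(X1,X3) = 0.33 × 0.90 × 1.46 = 0.4336
  σ(X2,X3) = 0.30 × 1.55 × 1.46 = 0.6789
σ²_T = Σσ²ᵢ + 2·Σσ_ij = 5.3441 + 2 × 1.5031 = 8.3503
α = (3/2)·(1 − 5.3441/8.3503) = 0.54

α = 0.54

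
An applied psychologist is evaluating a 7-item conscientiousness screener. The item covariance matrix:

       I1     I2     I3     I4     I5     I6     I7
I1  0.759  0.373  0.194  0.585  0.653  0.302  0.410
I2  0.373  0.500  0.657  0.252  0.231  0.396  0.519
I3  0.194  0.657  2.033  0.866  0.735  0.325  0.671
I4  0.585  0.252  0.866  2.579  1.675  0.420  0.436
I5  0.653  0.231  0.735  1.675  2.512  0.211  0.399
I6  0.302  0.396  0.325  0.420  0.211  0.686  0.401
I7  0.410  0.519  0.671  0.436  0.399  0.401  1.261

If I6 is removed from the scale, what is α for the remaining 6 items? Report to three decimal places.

α = 0.771

Remaining items: I1, I2, I3, I4, I5, I7 (k = 6).
sum of item variances = 0.759 + 0.500 + 2.033 + 2.579 + 2.512 + 1.261 = 9.644
Var(T) = 9.644 + 2 × 8.656 = 26.956
α (item deleted) = (6/5)·(1 − 9.644/26.956) = 0.771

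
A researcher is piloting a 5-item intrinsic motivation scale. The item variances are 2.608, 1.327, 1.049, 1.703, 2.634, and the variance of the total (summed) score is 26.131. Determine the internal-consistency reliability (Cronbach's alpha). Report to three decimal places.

Cronbach's alpha = 0.804

sum of item variances = 2.608 + 1.327 + 1.049 + 1.703 + 2.634 = 9.321
α = (k/(k−1))·(1 − sum of item variances/Var(T)) = (5/4)·(1 − 9.321/26.131) = 0.804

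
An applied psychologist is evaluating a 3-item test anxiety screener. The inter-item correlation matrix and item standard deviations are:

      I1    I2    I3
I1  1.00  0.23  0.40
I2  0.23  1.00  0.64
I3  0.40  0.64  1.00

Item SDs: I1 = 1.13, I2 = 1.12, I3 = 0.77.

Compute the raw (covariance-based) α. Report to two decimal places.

Σσ²ᵢ = 1.13² + 1.12² + 0.77² = 3.1242
Covariances σ_ij = r_ij · s_i · s_j:
  σ(I1,I2) = 0.23 × 1.13 × 1.12 = 0.2911
  σ(I1,I3) = 0.40 × 1.13 × 0.77 = 0.3480
  σ(I2,I3) = 0.64 × 1.12 × 0.77 = 0.5519
σ²_T = Σσ²ᵢ + 2·Σσ_ij = 3.1242 + 2 × 1.1910 = 5.5062
α = (3/2)·(1 − 3.1242/5.5062) = 0.65

α = 0.65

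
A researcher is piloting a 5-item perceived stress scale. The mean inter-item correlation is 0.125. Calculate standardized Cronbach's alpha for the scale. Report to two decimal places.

Standardized α = k·r̄ / (1 + (k−1)·r̄) = 5 × 0.125 / (1 + 4 × 0.125)
  = 0.6250 / 1.5000 = 0.42

α = 0.42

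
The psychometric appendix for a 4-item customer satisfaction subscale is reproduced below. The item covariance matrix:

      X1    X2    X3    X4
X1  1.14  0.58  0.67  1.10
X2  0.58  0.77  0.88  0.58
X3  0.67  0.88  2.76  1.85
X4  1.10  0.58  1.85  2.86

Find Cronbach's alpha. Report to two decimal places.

ΣVar(i) = 1.14 + 0.77 + 2.76 + 2.86 = 7.53
Sum of the distinct covariances = 5.66
Var(T) = 7.53 + 2 × 5.66 = 18.85
α = (k/(k−1))·(1 − ΣVar(i)/Var(T)) = (4/3)·(1 − 7.53/18.85) = 0.80

Cronbach's alpha = 0.80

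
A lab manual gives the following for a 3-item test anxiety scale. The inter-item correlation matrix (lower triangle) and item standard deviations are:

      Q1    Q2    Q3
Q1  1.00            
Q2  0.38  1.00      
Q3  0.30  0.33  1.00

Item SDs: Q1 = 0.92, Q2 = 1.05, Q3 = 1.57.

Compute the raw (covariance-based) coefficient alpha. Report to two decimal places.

Σσ²ᵢ = 0.92² + 1.05² + 1.57² = 4.4138
Covariances σ_ij = r_ij · s_i · s_j:
  σ(Q1,Q2) = 0.38 × 0.92 × 1.05 = 0.3671
  σ(Q1,Q3) = 0.30 × 0.92 × 1.57 = 0.4333
  σ(Q2,Q3) = 0.33 × 1.05 × 1.57 = 0.5440
σ²_T = Σσ²ᵢ + 2·Σσ_ij = 4.4138 + 2 × 1.3444 = 7.1026
α = (3/2)·(1 − 4.4138/7.1026) = 0.57

coefficient alpha = 0.57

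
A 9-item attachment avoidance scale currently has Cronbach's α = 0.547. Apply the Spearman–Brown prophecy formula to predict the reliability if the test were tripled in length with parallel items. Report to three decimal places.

predicted reliability = 0.784

Length factor m = 3
α' = m·α / (1 + (m−1)·α)
   = 3 × 0.547 / (1 + (3 − 1) × 0.547)
   = 1.6410 / 2.0940 = 0.784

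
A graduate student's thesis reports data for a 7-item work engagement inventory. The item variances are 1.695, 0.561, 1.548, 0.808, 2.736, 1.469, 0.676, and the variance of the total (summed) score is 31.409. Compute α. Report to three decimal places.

Σσᵢ² = 1.695 + 0.561 + 1.548 + 0.808 + 2.736 + 1.469 + 0.676 = 9.493
α = (k/(k−1))·(1 − Σσᵢ²/σ²_total) = (7/6)·(1 − 9.493/31.409) = 0.814

α = 0.814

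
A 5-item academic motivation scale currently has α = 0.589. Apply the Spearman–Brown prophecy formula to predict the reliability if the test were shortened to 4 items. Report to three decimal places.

predicted reliability = 0.534

Length factor m = 4/5 = 0.8000
α' = m·α / (1 − (1−m)·α)
   = 4/5 × 0.589 / (1 − (1 − 4/5) × 0.589)
   = 0.4712 / 0.8822 = 0.534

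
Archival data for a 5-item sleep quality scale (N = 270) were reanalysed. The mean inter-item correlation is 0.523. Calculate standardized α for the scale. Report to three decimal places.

Standardized α = k·r̄ / (1 + (k−1)·r̄) = 5 × 0.523 / (1 + 4 × 0.523)
  = 2.6150 / 3.0920 = 0.846

standardized α = 0.846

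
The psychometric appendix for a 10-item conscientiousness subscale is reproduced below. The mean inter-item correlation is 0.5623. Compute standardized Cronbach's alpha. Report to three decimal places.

Standardized α = k·r̄ / (1 + (k−1)·r̄) = 10 × 0.5623 / (1 + 9 × 0.5623)
  = 5.6230 / 6.0607 = 0.928

standardized Cronbach's alpha = 0.928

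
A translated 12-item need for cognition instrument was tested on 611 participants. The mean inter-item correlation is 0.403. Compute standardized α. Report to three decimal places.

standardized α = 0.890

Standardized α = k·r̄ / (1 + (k−1)·r̄) = 12 × 0.403 / (1 + 11 × 0.403)
  = 4.8360 / 5.4330 = 0.890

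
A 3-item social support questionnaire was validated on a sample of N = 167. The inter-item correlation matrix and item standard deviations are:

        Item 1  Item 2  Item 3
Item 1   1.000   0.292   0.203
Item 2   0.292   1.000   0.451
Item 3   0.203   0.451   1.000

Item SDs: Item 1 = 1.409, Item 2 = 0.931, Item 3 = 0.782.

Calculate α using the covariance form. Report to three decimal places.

Σσ²ᵢ = 1.409² + 0.931² + 0.782² = 3.4636
Covariances σ_ij = r_ij · s_i · s_j:
  σ(Item 1,Item 2) = 0.292 × 1.409 × 0.931 = 0.3830
  σ(Item 1,Item 3) = 0.203 × 1.409 × 0.782 = 0.2237
  σ(Item 2,Item 3) = 0.451 × 0.931 × 0.782 = 0.3283
σ²_T = Σσ²ᵢ + 2·Σσ_ij = 3.4636 + 2 × 0.9350 = 5.3336
α = (3/2)·(1 − 3.4636/5.3336) = 0.526

α = 0.526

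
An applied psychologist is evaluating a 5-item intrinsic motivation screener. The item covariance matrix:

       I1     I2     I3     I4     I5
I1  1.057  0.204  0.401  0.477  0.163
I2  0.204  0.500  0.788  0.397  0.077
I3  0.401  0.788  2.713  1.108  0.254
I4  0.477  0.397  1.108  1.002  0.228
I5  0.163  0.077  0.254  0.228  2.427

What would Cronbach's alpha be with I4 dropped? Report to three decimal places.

Remaining items: I1, I2, I3, I5 (k = 4).
sum of item variances = 1.057 + 0.500 + 2.713 + 2.427 = 6.697
σ²_T = 6.697 + 2 × 1.887 = 10.471
α (item deleted) = (4/3)·(1 − 6.697/10.471) = 0.481

Cronbach's alpha = 0.481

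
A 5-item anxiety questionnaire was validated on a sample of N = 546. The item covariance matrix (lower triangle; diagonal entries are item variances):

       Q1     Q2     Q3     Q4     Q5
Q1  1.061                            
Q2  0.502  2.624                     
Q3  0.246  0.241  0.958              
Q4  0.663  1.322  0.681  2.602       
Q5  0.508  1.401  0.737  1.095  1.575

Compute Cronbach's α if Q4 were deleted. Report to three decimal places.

Remaining items: Q1, Q2, Q3, Q5 (k = 4).
Σσᵢ² = 1.061 + 2.624 + 0.958 + 1.575 = 6.218
Var(T) = 6.218 + 2 × 3.635 = 13.488
α (item deleted) = (4/3)·(1 − 6.218/13.488) = 0.719

α = 0.719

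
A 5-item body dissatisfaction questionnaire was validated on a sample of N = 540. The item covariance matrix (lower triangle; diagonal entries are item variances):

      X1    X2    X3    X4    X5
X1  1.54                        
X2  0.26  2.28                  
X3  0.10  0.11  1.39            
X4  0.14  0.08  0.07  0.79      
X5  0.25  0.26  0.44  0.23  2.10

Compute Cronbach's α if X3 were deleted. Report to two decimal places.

Remaining items: X1, X2, X4, X5 (k = 4).
ΣVar(i) = 1.54 + 2.28 + 0.79 + 2.10 = 6.71
σ²_T = 6.71 + 2 × 1.22 = 9.15
α (item deleted) = (4/3)·(1 − 6.71/9.15) = 0.36

Cronbach's α = 0.36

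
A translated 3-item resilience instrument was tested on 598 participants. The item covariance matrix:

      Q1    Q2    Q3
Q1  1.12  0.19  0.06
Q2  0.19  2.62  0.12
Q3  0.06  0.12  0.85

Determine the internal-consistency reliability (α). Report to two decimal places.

Σσᵢ² = 1.12 + 2.62 + 0.85 = 4.59
Sum of the distinct covariances = 0.37
total variance = 4.59 + 2 × 0.37 = 5.33
α = (k/(k−1))·(1 − Σσᵢ²/total variance) = (3/2)·(1 − 4.59/5.33) = 0.21

α = 0.21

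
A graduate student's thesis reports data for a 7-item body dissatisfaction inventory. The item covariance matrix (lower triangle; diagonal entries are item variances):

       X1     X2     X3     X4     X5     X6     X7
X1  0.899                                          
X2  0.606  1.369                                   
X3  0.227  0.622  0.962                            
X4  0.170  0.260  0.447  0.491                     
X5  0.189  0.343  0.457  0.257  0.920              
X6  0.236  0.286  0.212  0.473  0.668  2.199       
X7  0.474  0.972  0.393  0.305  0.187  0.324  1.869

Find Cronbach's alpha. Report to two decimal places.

Σσ²ᵢ = 0.899 + 1.369 + 0.962 + 0.491 + 0.920 + 2.199 + 1.869 = 8.709
Σ_{i<j} σ_ij = 8.108
σ²_total = 8.709 + 2 × 8.108 = 24.925
α = (k/(k−1))·(1 − Σσ²ᵢ/σ²_total) = (7/6)·(1 − 8.709/24.925) = 0.76

α = 0.76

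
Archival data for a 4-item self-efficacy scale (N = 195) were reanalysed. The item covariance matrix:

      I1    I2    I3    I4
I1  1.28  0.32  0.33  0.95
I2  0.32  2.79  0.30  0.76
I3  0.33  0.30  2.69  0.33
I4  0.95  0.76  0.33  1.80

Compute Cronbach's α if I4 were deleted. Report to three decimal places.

Cronbach's α = 0.329

Remaining items: I1, I2, I3 (k = 3).
Σσ²ᵢ = 1.28 + 2.79 + 2.69 = 6.76
σ²_T = 6.76 + 2 × 0.95 = 8.66
α (item deleted) = (3/2)·(1 − 6.76/8.66) = 0.329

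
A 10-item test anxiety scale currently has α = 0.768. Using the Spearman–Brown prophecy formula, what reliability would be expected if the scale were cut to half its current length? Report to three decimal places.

predicted reliability = 0.623

Length factor m = 1/2
α' = m·α / (1 − (1−m)·α)
   = 1/2 × 0.768 / (1 − (1 − 1/2) × 0.768)
   = 0.3840 / 0.6160 = 0.623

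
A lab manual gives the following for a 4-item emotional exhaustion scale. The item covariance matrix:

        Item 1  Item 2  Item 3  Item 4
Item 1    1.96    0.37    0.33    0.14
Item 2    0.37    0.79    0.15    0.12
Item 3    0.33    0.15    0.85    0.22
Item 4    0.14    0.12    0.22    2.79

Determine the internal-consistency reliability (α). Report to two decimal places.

α = 0.39

sum of item variances = 1.96 + 0.79 + 0.85 + 2.79 = 6.39
Sum of the distinct covariances = 1.33
Var(T) = 6.39 + 2 × 1.33 = 9.05
α = (k/(k−1))·(1 − sum of item variances/Var(T)) = (4/3)·(1 − 6.39/9.05) = 0.39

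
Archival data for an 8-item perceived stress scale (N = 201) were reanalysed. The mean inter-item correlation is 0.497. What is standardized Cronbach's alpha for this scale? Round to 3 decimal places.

standardized Cronbach's alpha = 0.888

Standardized α = k·r̄ / (1 + (k−1)·r̄) = 8 × 0.497 / (1 + 7 × 0.497)
  = 3.9760 / 4.4790 = 0.888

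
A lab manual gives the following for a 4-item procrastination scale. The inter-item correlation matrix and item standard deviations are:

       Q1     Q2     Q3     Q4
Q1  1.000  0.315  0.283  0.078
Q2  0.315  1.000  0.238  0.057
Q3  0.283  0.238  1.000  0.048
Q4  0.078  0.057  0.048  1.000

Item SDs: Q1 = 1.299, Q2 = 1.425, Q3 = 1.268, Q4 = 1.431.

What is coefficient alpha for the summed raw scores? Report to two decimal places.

Σσ²ᵢ = 1.299² + 1.425² + 1.268² + 1.431² = 7.3736
Covariances σ_ij = r_ij · s_i · s_j:
  σ(Q1,Q2) = 0.315 × 1.299 × 1.425 = 0.5831
  σ(Q1,Q3) = 0.283 × 1.299 × 1.268 = 0.4661
  σ(Q1,Q4) = 0.078 × 1.299 × 1.431 = 0.1450
  σ(Q2,Q3) = 0.238 × 1.425 × 1.268 = 0.4300
  σ(Q2,Q4) = 0.057 × 1.425 × 1.431 = 0.1162
  σ(Q3,Q4) = 0.048 × 1.268 × 1.431 = 0.0871
σ²_T = Σσ²ᵢ + 2·Σσ_ij = 7.3736 + 2 × 1.8275 = 11.0286
α = (4/3)·(1 − 7.3736/11.0286) = 0.44

coefficient alpha = 0.44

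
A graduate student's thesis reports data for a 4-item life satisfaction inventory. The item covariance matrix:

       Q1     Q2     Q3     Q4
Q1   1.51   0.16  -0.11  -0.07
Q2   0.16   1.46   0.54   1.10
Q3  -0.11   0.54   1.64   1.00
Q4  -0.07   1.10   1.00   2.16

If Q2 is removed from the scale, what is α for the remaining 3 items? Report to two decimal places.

Remaining items: Q1, Q3, Q4 (k = 3).
sum of item variances = 1.51 + 1.64 + 2.16 = 5.31
σ²_T = 5.31 + 2 × 0.82 = 6.95
α (item deleted) = (3/2)·(1 − 5.31/6.95) = 0.35

α = 0.35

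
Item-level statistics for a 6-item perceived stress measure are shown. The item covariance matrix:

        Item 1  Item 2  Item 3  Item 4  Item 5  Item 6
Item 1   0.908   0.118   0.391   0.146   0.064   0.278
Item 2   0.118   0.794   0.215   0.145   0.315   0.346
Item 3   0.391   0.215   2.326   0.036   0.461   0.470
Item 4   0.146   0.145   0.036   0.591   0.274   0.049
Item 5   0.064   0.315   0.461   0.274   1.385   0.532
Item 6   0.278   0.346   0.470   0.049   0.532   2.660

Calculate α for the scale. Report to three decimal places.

α = 0.564

ΣVar(i) = 0.908 + 0.794 + 2.326 + 0.591 + 1.385 + 2.660 = 8.664
Sum of off-diagonal covariances = 3.840
σ²_T = 8.664 + 2 × 3.840 = 16.344
α = (k/(k−1))·(1 − ΣVar(i)/σ²_T) = (6/5)·(1 − 8.664/16.344) = 0.564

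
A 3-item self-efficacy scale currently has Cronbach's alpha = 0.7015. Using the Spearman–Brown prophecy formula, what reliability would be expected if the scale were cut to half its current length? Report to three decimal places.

predicted reliability = 0.540

Length factor m = 1/2
α' = m·α / (1 − (1−m)·α)
   = 1/2 × 0.7015 / (1 − (1 − 1/2) × 0.7015)
   = 0.3508 / 0.6492 = 0.540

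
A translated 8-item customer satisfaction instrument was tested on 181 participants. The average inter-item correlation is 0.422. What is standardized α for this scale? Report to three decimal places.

Standardized α = k·r̄ / (1 + (k−1)·r̄) = 8 × 0.422 / (1 + 7 × 0.422)
  = 3.3760 / 3.9540 = 0.854

standardized α = 0.854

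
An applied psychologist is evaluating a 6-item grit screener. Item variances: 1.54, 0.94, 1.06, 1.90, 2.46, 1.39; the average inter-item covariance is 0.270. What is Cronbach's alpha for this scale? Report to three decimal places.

α = 0.559

Σσᵢ² = 1.54 + 0.94 + 1.06 + 1.90 + 2.46 + 1.39 = 9.29
Sum of the 15 distinct covariances = 15 × 0.270 = 4.050
σ²_T = Σσᵢ² + 2·Σcov = 9.29 + 2 × 4.050 = 17.390
α = (6/5)·(1 − 9.29/17.390) = 0.559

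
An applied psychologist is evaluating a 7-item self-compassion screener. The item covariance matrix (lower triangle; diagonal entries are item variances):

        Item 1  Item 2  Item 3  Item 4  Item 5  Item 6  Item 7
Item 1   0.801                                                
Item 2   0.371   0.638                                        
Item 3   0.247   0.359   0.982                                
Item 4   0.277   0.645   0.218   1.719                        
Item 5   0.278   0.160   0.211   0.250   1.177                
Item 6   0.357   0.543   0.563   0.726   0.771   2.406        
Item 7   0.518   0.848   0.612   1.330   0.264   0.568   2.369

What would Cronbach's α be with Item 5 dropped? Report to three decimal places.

Cronbach's α = 0.777

Remaining items: Item 1, Item 2, Item 3, Item 4, Item 6, Item 7 (k = 6).
sum of item variances = 0.801 + 0.638 + 0.982 + 1.719 + 2.406 + 2.369 = 8.915
Var(T) = 8.915 + 2 × 8.182 = 25.279
α (item deleted) = (6/5)·(1 − 8.915/25.279) = 0.777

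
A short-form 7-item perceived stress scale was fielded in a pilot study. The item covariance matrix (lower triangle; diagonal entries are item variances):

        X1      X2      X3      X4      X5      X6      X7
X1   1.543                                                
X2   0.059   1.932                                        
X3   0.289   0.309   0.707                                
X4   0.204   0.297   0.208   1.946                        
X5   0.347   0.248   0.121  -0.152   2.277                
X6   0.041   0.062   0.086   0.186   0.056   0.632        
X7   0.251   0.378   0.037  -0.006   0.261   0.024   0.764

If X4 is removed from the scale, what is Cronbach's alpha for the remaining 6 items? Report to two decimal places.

Remaining items: X1, X2, X3, X5, X6, X7 (k = 6).
Σσ²ᵢ = 1.543 + 1.932 + 0.707 + 2.277 + 0.632 + 0.764 = 7.855
total variance = 7.855 + 2 × 2.569 = 12.993
α (item deleted) = (6/5)·(1 − 7.855/12.993) = 0.47

Cronbach's alpha = 0.47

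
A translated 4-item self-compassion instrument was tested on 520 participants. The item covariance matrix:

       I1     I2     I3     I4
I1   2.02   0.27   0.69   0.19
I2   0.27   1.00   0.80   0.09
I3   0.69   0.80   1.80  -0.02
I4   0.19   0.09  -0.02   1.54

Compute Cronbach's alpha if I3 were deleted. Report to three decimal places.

α = 0.292

Remaining items: I1, I2, I4 (k = 3).
sum of item variances = 2.02 + 1.00 + 1.54 = 4.56
σ²_T = 4.56 + 2 × 0.55 = 5.66
α (item deleted) = (3/2)·(1 − 4.56/5.66) = 0.292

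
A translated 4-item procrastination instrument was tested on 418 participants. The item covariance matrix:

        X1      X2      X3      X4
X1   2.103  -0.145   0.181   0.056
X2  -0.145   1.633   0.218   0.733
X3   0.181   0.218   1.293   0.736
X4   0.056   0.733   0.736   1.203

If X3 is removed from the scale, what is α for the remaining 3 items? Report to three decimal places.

α = 0.310

Remaining items: X1, X2, X4 (k = 3).
sum of item variances = 2.103 + 1.633 + 1.203 = 4.939
σ²_total = 4.939 + 2 × 0.644 = 6.227
α (item deleted) = (3/2)·(1 − 4.939/6.227) = 0.310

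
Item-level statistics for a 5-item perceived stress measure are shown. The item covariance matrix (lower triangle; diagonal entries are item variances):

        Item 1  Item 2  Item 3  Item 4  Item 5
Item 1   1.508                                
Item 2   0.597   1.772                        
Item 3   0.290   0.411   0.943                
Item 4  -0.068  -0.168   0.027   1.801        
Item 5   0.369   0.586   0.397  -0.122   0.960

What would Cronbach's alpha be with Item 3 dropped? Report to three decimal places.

Cronbach's alpha = 0.378

Remaining items: Item 1, Item 2, Item 4, Item 5 (k = 4).
Σσ²ᵢ = 1.508 + 1.772 + 1.801 + 0.960 = 6.041
σ²_total = 6.041 + 2 × 1.194 = 8.429
α (item deleted) = (4/3)·(1 − 6.041/8.429) = 0.378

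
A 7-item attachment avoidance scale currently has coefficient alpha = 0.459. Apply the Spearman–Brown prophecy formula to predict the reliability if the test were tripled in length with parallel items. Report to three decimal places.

Length factor m = 3
α' = m·α / (1 + (m−1)·α)
   = 3 × 0.459 / (1 + (3 − 1) × 0.459)
   = 1.3770 / 1.9180 = 0.718

predicted reliability = 0.718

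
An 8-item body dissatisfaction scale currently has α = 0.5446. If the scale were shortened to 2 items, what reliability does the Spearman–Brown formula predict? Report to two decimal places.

Length factor m = 2/8 = 0.2500
α' = m·α / (1 − (1−m)·α)
   = 2/8 × 0.5446 / (1 − (1 − 2/8) × 0.5446)
   = 0.1361 / 0.5916 = 0.23

predicted reliability = 0.23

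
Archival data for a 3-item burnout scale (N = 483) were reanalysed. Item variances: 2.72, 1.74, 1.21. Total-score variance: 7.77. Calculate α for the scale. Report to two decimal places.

α = 0.41

sum of item variances = 2.72 + 1.74 + 1.21 = 5.67
α = (k/(k−1))·(1 − sum of item variances/σ²_total) = (3/2)·(1 − 5.67/7.77) = 0.41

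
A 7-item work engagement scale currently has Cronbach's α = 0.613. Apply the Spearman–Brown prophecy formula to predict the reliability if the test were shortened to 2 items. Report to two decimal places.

Length factor m = 2/7 = 0.2857
α' = m·α / (1 − (1−m)·α)
   = 2/7 × 0.613 / (1 − (1 − 2/7) × 0.613)
   = 0.1751 / 0.5621 = 0.31

predicted reliability = 0.31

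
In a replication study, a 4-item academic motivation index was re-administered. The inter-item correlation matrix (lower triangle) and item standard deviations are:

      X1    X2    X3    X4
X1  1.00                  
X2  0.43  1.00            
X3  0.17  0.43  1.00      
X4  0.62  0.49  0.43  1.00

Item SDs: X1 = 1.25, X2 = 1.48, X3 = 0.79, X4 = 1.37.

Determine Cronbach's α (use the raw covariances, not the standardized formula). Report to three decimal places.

Σσ²ᵢ = 1.25² + 1.48² + 0.79² + 1.37² = 6.2539
Covariances σ_ij = r_ij · s_i · s_j:
  σ(X1,X2) = 0.43 × 1.25 × 1.48 = 0.7955
  σ(X1,X3) = 0.17 × 1.25 × 0.79 = 0.1679
  σ(X1,X4) = 0.62 × 1.25 × 1.37 = 1.0618
  σ(X2,X3) = 0.43 × 1.48 × 0.79 = 0.5028
  σ(X2,X4) = 0.49 × 1.48 × 1.37 = 0.9935
  σ(X3,X4) = 0.43 × 0.79 × 1.37 = 0.4654
σ²_T = Σσ²ᵢ + 2·Σσ_ij = 6.2539 + 2 × 3.9869 = 14.2277
α = (4/3)·(1 − 6.2539/14.2277) = 0.747

Cronbach's α = 0.747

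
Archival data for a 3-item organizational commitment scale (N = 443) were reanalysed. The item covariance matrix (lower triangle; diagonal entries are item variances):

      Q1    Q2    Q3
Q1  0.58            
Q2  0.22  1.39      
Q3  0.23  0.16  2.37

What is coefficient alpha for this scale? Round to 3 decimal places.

coefficient alpha = 0.329

sum of item variances = 0.58 + 1.39 + 2.37 = 4.34
Σ_{i<j} σ_ij = 0.61
σ²_T = 4.34 + 2 × 0.61 = 5.56
α = (k/(k−1))·(1 − sum of item variances/σ²_T) = (3/2)·(1 − 4.34/5.56) = 0.329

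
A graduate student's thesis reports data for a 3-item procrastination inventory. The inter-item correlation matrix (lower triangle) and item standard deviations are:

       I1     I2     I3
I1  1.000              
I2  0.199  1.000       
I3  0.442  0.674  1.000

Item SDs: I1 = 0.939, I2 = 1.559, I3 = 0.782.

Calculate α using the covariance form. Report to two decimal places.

α = 0.63

Σσ²ᵢ = 0.939² + 1.559² + 0.782² = 3.9237
Covariances σ_ij = r_ij · s_i · s_j:
  σ(I1,I2) = 0.199 × 0.939 × 1.559 = 0.2913
  σ(I1,I3) = 0.442 × 0.939 × 0.782 = 0.3246
  σ(I2,I3) = 0.674 × 1.559 × 0.782 = 0.8217
σ²_T = Σσ²ᵢ + 2·Σσ_ij = 3.9237 + 2 × 1.4376 = 6.7989
α = (3/2)·(1 − 3.9237/6.7989) = 0.63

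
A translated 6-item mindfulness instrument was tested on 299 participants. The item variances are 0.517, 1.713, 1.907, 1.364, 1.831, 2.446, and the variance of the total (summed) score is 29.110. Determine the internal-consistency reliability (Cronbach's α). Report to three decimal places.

α = 0.797

sum of item variances = 0.517 + 1.713 + 1.907 + 1.364 + 1.831 + 2.446 = 9.778
α = (k/(k−1))·(1 − sum of item variances/σ²_total) = (6/5)·(1 − 9.778/29.110) = 0.797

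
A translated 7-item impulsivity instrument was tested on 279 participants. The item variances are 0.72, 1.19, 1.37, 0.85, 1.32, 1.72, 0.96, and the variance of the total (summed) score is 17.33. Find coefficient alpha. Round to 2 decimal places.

α = 0.62

Σσᵢ² = 0.72 + 1.19 + 1.37 + 0.85 + 1.32 + 1.72 + 0.96 = 8.13
α = (k/(k−1))·(1 − Σσᵢ²/total variance) = (7/6)·(1 − 8.13/17.33) = 0.62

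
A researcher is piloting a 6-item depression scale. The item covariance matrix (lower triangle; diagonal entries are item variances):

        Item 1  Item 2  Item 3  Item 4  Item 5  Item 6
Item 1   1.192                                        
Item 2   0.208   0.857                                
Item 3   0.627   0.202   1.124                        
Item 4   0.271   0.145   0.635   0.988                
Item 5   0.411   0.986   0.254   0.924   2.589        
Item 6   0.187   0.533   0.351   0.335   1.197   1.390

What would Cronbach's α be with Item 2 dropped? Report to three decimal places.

Remaining items: Item 1, Item 3, Item 4, Item 5, Item 6 (k = 5).
Σσ²ᵢ = 1.192 + 1.124 + 0.988 + 2.589 + 1.390 = 7.283
σ²_T = 7.283 + 2 × 5.192 = 17.667
α (item deleted) = (5/4)·(1 − 7.283/17.667) = 0.735

Cronbach's α = 0.735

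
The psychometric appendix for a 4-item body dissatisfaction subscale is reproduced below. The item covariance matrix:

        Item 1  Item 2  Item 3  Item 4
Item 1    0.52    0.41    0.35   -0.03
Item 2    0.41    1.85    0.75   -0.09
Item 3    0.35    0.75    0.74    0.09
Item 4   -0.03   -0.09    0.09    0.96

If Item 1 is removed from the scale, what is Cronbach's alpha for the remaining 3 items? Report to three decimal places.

Remaining items: Item 2, Item 3, Item 4 (k = 3).
sum of item variances = 1.85 + 0.74 + 0.96 = 3.55
σ²_T = 3.55 + 2 × 0.75 = 5.05
α (item deleted) = (3/2)·(1 − 3.55/5.05) = 0.446

Cronbach's alpha = 0.446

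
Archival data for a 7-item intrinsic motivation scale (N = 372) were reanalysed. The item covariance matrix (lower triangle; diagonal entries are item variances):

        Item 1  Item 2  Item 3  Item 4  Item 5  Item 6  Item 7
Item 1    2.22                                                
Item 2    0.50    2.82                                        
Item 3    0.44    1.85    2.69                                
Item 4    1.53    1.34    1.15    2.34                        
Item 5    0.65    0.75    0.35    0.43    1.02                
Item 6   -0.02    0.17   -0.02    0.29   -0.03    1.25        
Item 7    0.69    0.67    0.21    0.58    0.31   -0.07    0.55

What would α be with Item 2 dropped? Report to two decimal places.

α = 0.68

Remaining items: Item 1, Item 3, Item 4, Item 5, Item 6, Item 7 (k = 6).
Σσ²ᵢ = 2.22 + 2.69 + 2.34 + 1.02 + 1.25 + 0.55 = 10.07
σ²_T = 10.07 + 2 × 6.49 = 23.05
α (item deleted) = (6/5)·(1 − 10.07/23.05) = 0.68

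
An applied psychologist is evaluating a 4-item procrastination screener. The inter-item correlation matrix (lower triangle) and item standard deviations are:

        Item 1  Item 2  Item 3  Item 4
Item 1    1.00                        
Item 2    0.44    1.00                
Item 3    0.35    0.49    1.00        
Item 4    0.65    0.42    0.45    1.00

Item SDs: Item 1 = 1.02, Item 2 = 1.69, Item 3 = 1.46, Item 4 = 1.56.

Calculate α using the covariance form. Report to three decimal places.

α = 0.763

Σσ²ᵢ = 1.02² + 1.69² + 1.46² + 1.56² = 8.4617
Covariances σ_ij = r_ij · s_i · s_j:
  σ(Item 1,Item 2) = 0.44 × 1.02 × 1.69 = 0.7585
  σ(Item 1,Item 3) = 0.35 × 1.02 × 1.46 = 0.5212
  σ(Item 1,Item 4) = 0.65 × 1.02 × 1.56 = 1.0343
  σ(Item 2,Item 3) = 0.49 × 1.69 × 1.46 = 1.2090
  σ(Item 2,Item 4) = 0.42 × 1.69 × 1.56 = 1.1073
  σ(Item 3,Item 4) = 0.45 × 1.46 × 1.56 = 1.0249
σ²_T = Σσ²ᵢ + 2·Σσ_ij = 8.4617 + 2 × 5.6552 = 19.7721
α = (4/3)·(1 − 8.4617/19.7721) = 0.763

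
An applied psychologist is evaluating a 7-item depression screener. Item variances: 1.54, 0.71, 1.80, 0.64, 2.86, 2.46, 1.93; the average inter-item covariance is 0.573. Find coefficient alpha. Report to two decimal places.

ΣVar(i) = 1.54 + 0.71 + 1.80 + 0.64 + 2.86 + 2.46 + 1.93 = 11.94
Sum of the 21 distinct covariances = 21 × 0.573 = 12.033
σ²_total = ΣVar(i) + 2·Σcov = 11.94 + 2 × 12.033 = 36.006
α = (7/6)·(1 − 11.94/36.006) = 0.78

α = 0.78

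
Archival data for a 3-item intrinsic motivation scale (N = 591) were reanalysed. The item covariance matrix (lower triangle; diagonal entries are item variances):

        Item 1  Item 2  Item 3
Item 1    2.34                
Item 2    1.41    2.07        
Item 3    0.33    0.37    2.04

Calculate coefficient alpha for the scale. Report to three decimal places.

Σσᵢ² = 2.34 + 2.07 + 2.04 = 6.45
Sum of the distinct covariances = 2.11
σ²_total = 6.45 + 2 × 2.11 = 10.67
α = (k/(k−1))·(1 − Σσᵢ²/σ²_total) = (3/2)·(1 − 6.45/10.67) = 0.593

α = 0.593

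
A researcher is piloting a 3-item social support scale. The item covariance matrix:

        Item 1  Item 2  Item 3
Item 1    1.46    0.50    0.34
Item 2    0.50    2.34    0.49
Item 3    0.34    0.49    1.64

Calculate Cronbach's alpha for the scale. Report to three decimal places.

Cronbach's alpha = 0.493

Σσ²ᵢ = 1.46 + 2.34 + 1.64 = 5.44
Sum of off-diagonal covariances = 1.33
σ²_T = 5.44 + 2 × 1.33 = 8.10
α = (k/(k−1))·(1 − Σσ²ᵢ/σ²_T) = (3/2)·(1 − 5.44/8.10) = 0.493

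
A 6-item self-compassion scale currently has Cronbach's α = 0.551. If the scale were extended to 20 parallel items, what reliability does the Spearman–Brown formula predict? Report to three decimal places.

Length factor m = 20/6 = 3.3333
α' = m·α / (1 + (m−1)·α)
   = 20/6 × 0.551 / (1 + (20/6 − 1) × 0.551)
   = 1.8367 / 2.2857 = 0.804

predicted reliability = 0.804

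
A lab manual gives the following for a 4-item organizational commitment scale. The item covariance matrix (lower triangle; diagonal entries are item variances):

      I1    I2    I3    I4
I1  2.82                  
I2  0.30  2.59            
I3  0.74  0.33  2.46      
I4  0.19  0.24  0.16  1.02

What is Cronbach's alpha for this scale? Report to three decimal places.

Cronbach's alpha = 0.408

Σσ²ᵢ = 2.82 + 2.59 + 2.46 + 1.02 = 8.89
Sum of off-diagonal covariances = 1.96
σ²_total = 8.89 + 2 × 1.96 = 12.81
α = (k/(k−1))·(1 − Σσ²ᵢ/σ²_total) = (4/3)·(1 − 8.89/12.81) = 0.408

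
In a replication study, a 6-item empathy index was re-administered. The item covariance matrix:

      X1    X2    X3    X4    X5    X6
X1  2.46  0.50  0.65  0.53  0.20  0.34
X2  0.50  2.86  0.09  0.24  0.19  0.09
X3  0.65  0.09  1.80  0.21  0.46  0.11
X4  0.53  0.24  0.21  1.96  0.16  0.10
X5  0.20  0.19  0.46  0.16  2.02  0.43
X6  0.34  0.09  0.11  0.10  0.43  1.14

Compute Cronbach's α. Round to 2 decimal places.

α = 0.50

ΣVar(i) = 2.46 + 2.86 + 1.80 + 1.96 + 2.02 + 1.14 = 12.24
Sum of the distinct covariances = 4.30
σ²_total = 12.24 + 2 × 4.30 = 20.84
α = (k/(k−1))·(1 − ΣVar(i)/σ²_total) = (6/5)·(1 − 12.24/20.84) = 0.50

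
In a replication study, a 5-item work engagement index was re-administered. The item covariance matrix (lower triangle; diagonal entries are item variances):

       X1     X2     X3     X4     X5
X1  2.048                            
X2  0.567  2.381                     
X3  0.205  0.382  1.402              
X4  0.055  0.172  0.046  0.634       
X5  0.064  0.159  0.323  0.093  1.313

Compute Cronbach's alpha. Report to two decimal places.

Σσ²ᵢ = 2.048 + 2.381 + 1.402 + 0.634 + 1.313 = 7.778
Σ_{i<j} σ_ij = 2.066
σ²_total = 7.778 + 2 × 2.066 = 11.910
α = (k/(k−1))·(1 − Σσ²ᵢ/σ²_total) = (5/4)·(1 − 7.778/11.910) = 0.43

Cronbach's alpha = 0.43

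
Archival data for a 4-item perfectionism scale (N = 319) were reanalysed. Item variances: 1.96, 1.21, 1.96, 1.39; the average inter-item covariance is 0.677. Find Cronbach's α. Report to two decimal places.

α = 0.74

Σσ²ᵢ = 1.96 + 1.21 + 1.96 + 1.39 = 6.52
Sum of the 6 distinct covariances = 6 × 0.677 = 4.062
Var(T) = Σσ²ᵢ + 2·Σcov = 6.52 + 2 × 4.062 = 14.644
α = (4/3)·(1 − 6.52/14.644) = 0.74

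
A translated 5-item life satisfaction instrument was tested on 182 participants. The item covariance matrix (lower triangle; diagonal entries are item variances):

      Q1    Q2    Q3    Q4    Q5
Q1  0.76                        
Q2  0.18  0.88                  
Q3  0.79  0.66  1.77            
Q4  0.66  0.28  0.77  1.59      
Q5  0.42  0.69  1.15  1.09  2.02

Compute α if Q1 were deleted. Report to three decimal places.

α = 0.796

Remaining items: Q2, Q3, Q4, Q5 (k = 4).
Σσᵢ² = 0.88 + 1.77 + 1.59 + 2.02 = 6.26
Var(T) = 6.26 + 2 × 4.64 = 15.54
α (item deleted) = (4/3)·(1 − 6.26/15.54) = 0.796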